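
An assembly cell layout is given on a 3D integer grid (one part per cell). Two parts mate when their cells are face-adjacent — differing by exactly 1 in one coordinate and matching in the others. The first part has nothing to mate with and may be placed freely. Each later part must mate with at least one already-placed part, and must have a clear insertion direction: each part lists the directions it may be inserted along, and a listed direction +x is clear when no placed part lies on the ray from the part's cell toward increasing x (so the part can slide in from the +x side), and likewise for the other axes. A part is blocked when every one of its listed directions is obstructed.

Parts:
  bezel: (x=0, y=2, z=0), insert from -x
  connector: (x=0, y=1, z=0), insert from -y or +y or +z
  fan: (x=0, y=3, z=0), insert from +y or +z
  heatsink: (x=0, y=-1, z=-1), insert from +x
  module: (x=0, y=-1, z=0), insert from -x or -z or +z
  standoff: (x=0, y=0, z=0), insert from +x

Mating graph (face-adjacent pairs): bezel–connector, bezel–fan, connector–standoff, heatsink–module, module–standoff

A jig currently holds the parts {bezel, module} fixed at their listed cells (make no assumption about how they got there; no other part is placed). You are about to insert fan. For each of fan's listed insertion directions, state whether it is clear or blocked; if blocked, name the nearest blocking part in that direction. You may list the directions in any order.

+y: clear; +z: clear

+y: ray from fan(0, 3, 0) has no placed part ⇒ clear
+z: ray from fan(0, 3, 0) has no placed part ⇒ clear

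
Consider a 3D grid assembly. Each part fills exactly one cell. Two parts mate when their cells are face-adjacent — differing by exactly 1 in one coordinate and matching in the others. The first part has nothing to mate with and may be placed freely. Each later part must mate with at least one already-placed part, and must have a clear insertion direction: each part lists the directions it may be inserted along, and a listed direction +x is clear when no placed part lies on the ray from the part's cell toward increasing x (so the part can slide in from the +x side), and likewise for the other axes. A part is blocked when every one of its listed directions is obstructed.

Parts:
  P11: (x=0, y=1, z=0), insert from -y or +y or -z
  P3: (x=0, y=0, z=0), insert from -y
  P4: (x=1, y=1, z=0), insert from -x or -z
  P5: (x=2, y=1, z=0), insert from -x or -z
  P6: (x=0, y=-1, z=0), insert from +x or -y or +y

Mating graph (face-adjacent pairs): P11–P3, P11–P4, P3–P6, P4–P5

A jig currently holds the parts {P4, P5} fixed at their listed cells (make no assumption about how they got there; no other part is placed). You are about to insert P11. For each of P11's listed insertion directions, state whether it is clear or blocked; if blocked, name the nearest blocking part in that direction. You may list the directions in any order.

-y: ray from P11(0, 1, 0) has no placed part ⇒ clear
+y: ray from P11(0, 1, 0) has no placed part ⇒ clear
-z: ray from P11(0, 1, 0) has no placed part ⇒ clear

+y: clear; -y: clear; -z: clear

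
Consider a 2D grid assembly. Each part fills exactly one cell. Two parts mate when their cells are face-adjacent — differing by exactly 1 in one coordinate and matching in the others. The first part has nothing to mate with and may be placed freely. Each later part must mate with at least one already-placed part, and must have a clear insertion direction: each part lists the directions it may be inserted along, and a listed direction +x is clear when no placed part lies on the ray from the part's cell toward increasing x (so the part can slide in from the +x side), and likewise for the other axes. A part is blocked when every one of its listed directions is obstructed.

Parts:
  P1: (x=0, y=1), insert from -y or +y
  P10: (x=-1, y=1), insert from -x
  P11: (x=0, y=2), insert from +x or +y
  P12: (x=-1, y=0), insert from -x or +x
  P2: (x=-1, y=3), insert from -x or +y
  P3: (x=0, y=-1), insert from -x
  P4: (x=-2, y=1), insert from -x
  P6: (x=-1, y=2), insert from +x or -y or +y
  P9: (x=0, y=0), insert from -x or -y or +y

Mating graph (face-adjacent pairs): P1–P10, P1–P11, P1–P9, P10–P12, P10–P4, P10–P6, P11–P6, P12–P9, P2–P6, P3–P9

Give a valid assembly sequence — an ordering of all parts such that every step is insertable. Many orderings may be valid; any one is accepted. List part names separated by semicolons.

1. P11@(0, 2) [+x clear] — {P11}
2. P6@(-1, 2) [-y clear] — {P11, P6}
3. P10@(-1, 1) [-x clear] — {P10, P11, P6}
4. P4@(-2, 1) [-x clear] — {P10, P11, P4, P6}
5. P12@(-1, 0) [-x clear] — {P10, P11, P12, P4, P6}
6. P2@(-1, 3) [-x clear] — {P10, P11, P12, P2, P4, P6}
7. P1@(0, 1) [-y clear] — {P1, P10, P11, P12, P2, P4, P6}
8. P9@(0, 0) [-y clear] — {P1, P10, P11, P12, P2, P4, P6, P9}
9. P3@(0, -1) [-x clear] — {P1, P10, P11, P12, P2, P3, P4, P6, P9}

P11; P6; P10; P4; P12; P2; P1; P9; P3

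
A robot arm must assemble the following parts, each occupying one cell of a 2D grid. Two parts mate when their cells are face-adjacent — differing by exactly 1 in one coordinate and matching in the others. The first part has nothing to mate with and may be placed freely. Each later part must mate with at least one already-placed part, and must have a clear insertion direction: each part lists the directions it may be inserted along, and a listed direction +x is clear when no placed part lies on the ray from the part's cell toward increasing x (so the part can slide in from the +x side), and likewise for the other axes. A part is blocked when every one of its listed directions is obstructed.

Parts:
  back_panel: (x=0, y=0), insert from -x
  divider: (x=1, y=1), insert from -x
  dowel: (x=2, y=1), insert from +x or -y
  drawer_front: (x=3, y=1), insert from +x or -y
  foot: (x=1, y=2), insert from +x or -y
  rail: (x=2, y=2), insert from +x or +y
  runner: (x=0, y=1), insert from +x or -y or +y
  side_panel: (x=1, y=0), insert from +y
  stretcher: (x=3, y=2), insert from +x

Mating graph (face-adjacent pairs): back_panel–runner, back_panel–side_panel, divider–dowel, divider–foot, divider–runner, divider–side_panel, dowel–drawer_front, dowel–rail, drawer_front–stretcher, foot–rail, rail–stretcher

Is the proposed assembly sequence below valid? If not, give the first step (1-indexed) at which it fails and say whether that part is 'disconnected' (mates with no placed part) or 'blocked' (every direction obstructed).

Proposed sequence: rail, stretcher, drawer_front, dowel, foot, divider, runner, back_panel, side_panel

Invalid at step 9 (blocked)

1. rail@(2, 2) [+x clear] — {rail}
2. stretcher@(3, 2) [+x clear] — {rail, stretcher}
3. drawer_front@(3, 1) [+x clear] — {drawer_front, rail, stretcher}
4. dowel@(2, 1) [-y clear] — {dowel, drawer_front, rail, stretcher}
5. foot@(1, 2) [-y clear] — {dowel, drawer_front, foot, rail, stretcher}
6. divider@(1, 1) [-x clear] — {divider, dowel, drawer_front, foot, rail, stretcher}
7. runner@(0, 1) [-y clear] — {divider, dowel, drawer_front, foot, rail, runner, stretcher}
8. back_panel@(0, 0) [-x clear] — {back_panel, divider, dowel, drawer_front, foot, rail, runner, stretcher}
9. side_panel@(1, 0) — +y all obstructed ⇒ blocked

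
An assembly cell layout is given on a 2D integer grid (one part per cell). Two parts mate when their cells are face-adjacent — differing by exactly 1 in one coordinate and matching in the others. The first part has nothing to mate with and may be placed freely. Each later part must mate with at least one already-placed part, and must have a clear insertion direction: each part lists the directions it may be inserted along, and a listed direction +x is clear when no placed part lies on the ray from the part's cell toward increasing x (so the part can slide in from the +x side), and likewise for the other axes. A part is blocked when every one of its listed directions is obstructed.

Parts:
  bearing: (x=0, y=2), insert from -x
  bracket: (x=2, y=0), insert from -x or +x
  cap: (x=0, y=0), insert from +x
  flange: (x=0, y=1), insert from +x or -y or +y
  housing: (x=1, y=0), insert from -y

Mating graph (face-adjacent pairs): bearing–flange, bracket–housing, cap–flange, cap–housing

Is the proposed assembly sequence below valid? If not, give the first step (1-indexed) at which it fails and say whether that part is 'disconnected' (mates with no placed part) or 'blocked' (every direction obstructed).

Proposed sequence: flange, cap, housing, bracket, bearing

Valid

1. flange@(0, 1) [+x clear] — {flange}
2. cap@(0, 0) [+x clear] — {cap, flange}
3. housing@(1, 0) [-y clear] — {cap, flange, housing}
4. bracket@(2, 0) [+x clear] — {bracket, cap, flange, housing}
5. bearing@(0, 2) [-x clear] — {bearing, bracket, cap, flange, housing}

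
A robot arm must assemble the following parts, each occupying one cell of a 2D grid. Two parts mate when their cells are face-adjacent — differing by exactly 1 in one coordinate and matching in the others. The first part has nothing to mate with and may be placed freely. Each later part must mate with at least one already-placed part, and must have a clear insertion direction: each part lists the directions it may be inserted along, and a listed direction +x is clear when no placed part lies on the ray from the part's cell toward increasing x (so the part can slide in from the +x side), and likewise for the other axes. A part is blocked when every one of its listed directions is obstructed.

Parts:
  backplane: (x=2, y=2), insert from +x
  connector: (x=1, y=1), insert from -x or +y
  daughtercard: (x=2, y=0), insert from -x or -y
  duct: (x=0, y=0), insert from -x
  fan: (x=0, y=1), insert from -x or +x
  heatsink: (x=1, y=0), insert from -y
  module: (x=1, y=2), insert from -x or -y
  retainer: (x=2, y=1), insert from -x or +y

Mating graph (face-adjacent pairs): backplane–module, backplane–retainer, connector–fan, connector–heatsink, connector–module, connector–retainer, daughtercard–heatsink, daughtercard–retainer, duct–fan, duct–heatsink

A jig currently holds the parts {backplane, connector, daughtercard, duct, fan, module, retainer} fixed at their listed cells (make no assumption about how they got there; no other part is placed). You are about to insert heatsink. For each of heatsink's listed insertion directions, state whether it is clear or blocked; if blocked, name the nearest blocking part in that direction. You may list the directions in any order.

-y: clear

-y: ray from heatsink(1, 0) has no placed part ⇒ clear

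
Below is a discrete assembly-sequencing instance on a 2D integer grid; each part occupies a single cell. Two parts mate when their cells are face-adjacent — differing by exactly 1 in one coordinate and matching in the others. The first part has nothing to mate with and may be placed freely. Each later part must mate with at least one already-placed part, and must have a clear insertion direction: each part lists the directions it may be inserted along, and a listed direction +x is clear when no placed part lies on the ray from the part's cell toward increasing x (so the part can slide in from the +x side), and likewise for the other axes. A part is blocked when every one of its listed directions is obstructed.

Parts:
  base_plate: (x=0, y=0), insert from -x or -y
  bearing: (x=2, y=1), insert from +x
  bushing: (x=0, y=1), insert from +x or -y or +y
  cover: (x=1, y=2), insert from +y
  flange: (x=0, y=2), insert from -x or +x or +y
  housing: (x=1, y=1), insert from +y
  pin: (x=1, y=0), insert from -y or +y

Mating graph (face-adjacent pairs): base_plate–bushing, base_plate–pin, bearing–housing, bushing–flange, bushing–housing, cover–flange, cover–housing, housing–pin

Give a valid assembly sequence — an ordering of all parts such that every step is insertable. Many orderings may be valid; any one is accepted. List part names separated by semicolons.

1. bearing@(2, 1) [+x clear] — {bearing}
2. housing@(1, 1) [+y clear] — {bearing, housing}
3. pin@(1, 0) [-y clear] — {bearing, housing, pin}
4. bushing@(0, 1) [-y clear] — {bearing, bushing, housing, pin}
5. flange@(0, 2) [-x clear] — {bearing, bushing, flange, housing, pin}
6. cover@(1, 2) [+y clear] — {bearing, bushing, cover, flange, housing, pin}
7. base_plate@(0, 0) [-x clear] — {base_plate, bearing, bushing, cover, flange, housing, pin}

bearing; housing; pin; bushing; flange; cover; base_plate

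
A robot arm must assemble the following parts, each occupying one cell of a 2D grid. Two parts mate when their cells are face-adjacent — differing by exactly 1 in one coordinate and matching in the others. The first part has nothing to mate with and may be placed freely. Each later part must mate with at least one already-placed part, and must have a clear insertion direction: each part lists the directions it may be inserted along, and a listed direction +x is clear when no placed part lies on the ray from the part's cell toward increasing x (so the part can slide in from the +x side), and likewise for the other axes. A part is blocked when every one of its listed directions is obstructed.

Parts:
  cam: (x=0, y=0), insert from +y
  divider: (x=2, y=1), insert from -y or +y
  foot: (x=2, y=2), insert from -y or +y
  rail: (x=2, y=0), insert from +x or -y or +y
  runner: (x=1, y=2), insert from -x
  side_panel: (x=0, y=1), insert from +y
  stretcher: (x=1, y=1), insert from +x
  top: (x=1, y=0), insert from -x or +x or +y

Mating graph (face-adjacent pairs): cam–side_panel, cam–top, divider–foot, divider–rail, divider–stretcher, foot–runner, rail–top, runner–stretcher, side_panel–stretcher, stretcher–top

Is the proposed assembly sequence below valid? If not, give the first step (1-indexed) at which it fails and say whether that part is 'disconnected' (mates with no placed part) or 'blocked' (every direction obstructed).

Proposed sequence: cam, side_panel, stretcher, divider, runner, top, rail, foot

1. cam@(0, 0) [+y clear] — {cam}
2. side_panel@(0, 1) [+y clear] — {cam, side_panel}
3. stretcher@(1, 1) [+x clear] — {cam, side_panel, stretcher}
4. divider@(2, 1) [-y clear] — {cam, divider, side_panel, stretcher}
5. runner@(1, 2) [-x clear] — {cam, divider, runner, side_panel, stretcher}
6. top@(1, 0) [+x clear] — {cam, divider, runner, side_panel, stretcher, top}
7. rail@(2, 0) [+x clear] — {cam, divider, rail, runner, side_panel, stretcher, top}
8. foot@(2, 2) [+y clear] — {cam, divider, foot, rail, runner, side_panel, stretcher, top}

Valid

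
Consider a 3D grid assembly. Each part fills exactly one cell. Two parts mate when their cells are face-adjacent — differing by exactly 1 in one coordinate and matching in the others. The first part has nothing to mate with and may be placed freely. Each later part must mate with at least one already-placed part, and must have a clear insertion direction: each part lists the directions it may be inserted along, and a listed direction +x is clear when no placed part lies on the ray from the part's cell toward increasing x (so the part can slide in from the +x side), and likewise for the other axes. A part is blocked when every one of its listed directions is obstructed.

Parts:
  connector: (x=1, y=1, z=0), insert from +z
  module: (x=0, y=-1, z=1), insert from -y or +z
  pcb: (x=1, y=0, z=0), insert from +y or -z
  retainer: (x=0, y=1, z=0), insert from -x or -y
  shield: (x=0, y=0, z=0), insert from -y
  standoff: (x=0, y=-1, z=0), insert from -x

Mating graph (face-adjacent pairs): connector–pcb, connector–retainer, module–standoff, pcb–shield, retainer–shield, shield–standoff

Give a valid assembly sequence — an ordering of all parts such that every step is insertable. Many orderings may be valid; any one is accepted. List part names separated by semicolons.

pcb; shield; retainer; connector; standoff; module

1. pcb@(1, 0, 0) [+y clear] — {pcb}
2. shield@(0, 0, 0) [-y clear] — {pcb, shield}
3. retainer@(0, 1, 0) [-x clear] — {pcb, retainer, shield}
4. connector@(1, 1, 0) [+z clear] — {connector, pcb, retainer, shield}
5. standoff@(0, -1, 0) [-x clear] — {connector, pcb, retainer, shield, standoff}
6. module@(0, -1, 1) [-y clear] — {connector, module, pcb, retainer, shield, standoff}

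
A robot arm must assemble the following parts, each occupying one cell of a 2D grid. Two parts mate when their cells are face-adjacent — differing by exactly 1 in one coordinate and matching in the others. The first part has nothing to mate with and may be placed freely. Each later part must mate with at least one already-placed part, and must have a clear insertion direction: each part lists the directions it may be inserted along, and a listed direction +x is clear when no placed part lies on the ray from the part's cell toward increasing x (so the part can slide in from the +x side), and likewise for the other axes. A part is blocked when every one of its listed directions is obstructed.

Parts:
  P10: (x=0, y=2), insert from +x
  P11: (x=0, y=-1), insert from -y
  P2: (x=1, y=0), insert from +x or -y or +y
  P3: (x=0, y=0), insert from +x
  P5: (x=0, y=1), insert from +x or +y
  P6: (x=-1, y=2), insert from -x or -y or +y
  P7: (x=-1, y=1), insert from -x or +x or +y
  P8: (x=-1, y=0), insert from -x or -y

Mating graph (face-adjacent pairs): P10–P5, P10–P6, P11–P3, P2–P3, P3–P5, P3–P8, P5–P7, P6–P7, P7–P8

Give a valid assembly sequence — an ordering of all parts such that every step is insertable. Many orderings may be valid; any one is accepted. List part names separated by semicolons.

P6; P7; P5; P10; P3; P2; P11; P8

1. P6@(-1, 2) [-x clear] — {P6}
2. P7@(-1, 1) [-x clear] — {P6, P7}
3. P5@(0, 1) [+x clear] — {P5, P6, P7}
4. P10@(0, 2) [+x clear] — {P10, P5, P6, P7}
5. P3@(0, 0) [+x clear] — {P10, P3, P5, P6, P7}
6. P2@(1, 0) [+x clear] — {P10, P2, P3, P5, P6, P7}
7. P11@(0, -1) [-y clear] — {P10, P11, P2, P3, P5, P6, P7}
8. P8@(-1, 0) [-x clear] — {P10, P11, P2, P3, P5, P6, P7, P8}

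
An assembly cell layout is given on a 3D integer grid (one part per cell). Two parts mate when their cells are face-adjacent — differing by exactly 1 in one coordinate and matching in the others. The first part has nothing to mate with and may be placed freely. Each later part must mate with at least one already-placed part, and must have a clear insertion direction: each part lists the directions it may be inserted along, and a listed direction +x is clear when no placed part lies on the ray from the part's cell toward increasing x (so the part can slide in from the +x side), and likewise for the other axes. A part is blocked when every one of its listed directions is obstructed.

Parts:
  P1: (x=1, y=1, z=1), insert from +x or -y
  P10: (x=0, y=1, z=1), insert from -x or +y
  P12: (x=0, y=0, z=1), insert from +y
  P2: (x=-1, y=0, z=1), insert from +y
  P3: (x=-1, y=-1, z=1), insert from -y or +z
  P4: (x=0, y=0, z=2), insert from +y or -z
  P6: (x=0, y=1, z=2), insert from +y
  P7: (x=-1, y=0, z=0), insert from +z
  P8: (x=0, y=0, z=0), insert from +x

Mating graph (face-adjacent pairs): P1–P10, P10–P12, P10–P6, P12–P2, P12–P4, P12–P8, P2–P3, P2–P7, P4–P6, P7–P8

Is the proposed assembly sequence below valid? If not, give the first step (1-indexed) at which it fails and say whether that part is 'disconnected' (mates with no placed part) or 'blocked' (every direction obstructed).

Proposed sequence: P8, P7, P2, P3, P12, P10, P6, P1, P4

1. P8@(0, 0, 0) [+x clear] — {P8}
2. P7@(-1, 0, 0) [+z clear] — {P7, P8}
3. P2@(-1, 0, 1) [+y clear] — {P2, P7, P8}
4. P3@(-1, -1, 1) [-y clear] — {P2, P3, P7, P8}
5. P12@(0, 0, 1) [+y clear] — {P12, P2, P3, P7, P8}
6. P10@(0, 1, 1) [-x clear] — {P10, P12, P2, P3, P7, P8}
7. P6@(0, 1, 2) [+y clear] — {P10, P12, P2, P3, P6, P7, P8}
8. P1@(1, 1, 1) [+x clear] — {P1, P10, P12, P2, P3, P6, P7, P8}
9. P4@(0, 0, 2) — +y/-z all obstructed ⇒ blocked

Invalid at step 9 (blocked)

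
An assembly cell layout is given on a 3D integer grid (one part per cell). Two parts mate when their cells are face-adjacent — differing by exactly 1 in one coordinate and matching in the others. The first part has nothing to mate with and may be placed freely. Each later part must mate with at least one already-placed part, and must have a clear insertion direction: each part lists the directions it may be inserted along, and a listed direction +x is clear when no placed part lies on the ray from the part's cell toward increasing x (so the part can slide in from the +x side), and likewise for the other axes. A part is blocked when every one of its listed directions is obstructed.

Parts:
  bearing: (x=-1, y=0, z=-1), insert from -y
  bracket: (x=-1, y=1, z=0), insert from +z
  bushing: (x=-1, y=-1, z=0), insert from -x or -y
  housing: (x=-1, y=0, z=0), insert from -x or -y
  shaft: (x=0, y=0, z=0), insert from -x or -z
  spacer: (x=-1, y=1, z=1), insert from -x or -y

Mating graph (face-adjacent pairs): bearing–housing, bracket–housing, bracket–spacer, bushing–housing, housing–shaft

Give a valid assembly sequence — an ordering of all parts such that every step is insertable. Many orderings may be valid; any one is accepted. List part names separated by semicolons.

1. shaft@(0, 0, 0) [-x clear] — {shaft}
2. housing@(-1, 0, 0) [-x clear] — {housing, shaft}
3. bearing@(-1, 0, -1) [-y clear] — {bearing, housing, shaft}
4. bushing@(-1, -1, 0) [-x clear] — {bearing, bushing, housing, shaft}
5. bracket@(-1, 1, 0) [+z clear] — {bearing, bracket, bushing, housing, shaft}
6. spacer@(-1, 1, 1) [-x clear] — {bearing, bracket, bushing, housing, shaft, spacer}

shaft; housing; bearing; bushing; bracket; spacer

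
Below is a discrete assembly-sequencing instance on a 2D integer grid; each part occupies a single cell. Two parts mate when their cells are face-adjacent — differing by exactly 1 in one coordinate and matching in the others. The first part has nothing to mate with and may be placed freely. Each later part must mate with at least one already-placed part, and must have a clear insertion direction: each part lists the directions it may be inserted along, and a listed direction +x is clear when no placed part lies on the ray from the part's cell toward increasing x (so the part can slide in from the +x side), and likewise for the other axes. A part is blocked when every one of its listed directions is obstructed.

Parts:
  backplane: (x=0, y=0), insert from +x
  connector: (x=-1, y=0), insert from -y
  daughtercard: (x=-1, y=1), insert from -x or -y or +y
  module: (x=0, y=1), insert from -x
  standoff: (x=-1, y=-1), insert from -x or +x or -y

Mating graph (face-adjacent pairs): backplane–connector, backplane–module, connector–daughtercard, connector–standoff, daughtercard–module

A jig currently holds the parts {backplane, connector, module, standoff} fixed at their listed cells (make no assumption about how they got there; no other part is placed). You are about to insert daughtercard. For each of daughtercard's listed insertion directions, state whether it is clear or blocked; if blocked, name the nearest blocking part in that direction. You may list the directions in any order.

+y: clear; -x: clear; -y: blocked by connector

-x: ray from daughtercard(-1, 1) has no placed part ⇒ clear
-y: nearest on ray is connector@(-1, 0) ⇒ blocked
+y: ray from daughtercard(-1, 1) has no placed part ⇒ clear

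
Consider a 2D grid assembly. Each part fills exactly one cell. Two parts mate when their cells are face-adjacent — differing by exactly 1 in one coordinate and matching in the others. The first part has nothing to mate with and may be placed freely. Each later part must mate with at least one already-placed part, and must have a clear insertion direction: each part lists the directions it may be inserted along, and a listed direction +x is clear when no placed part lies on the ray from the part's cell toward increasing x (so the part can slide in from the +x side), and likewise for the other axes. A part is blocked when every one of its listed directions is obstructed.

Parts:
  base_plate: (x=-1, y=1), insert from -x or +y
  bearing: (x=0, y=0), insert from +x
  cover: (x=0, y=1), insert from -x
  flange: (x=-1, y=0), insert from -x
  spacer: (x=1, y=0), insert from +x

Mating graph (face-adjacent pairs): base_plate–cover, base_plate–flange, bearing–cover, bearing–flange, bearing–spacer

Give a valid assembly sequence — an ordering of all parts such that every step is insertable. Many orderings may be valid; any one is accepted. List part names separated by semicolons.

1. flange@(-1, 0) [-x clear] — {flange}
2. bearing@(0, 0) [+x clear] — {bearing, flange}
3. spacer@(1, 0) [+x clear] — {bearing, flange, spacer}
4. cover@(0, 1) [-x clear] — {bearing, cover, flange, spacer}
5. base_plate@(-1, 1) [-x clear] — {base_plate, bearing, cover, flange, spacer}

flange; bearing; spacer; cover; base_plate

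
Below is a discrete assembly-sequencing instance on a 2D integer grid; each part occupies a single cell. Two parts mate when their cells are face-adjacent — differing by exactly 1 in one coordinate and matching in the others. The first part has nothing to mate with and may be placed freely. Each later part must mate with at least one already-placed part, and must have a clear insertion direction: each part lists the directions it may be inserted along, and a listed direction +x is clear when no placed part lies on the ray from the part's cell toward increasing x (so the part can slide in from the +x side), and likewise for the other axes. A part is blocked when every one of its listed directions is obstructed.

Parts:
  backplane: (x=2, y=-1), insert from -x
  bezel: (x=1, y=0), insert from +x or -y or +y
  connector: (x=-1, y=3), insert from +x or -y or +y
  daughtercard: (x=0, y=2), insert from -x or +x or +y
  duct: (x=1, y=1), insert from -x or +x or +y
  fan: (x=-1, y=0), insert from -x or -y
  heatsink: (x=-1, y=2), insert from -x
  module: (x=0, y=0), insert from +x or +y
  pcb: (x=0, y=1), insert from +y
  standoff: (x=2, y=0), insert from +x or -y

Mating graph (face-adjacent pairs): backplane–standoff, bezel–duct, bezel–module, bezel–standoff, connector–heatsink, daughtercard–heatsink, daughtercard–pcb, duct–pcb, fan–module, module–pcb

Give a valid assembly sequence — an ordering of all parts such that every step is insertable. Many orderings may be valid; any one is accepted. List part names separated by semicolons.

fan; module; bezel; duct; pcb; daughtercard; heatsink; connector; standoff; backplane

1. fan@(-1, 0) [-x clear] — {fan}
2. module@(0, 0) [+x clear] — {fan, module}
3. bezel@(1, 0) [+x clear] — {bezel, fan, module}
4. duct@(1, 1) [-x clear] — {bezel, duct, fan, module}
5. pcb@(0, 1) [+y clear] — {bezel, duct, fan, module, pcb}
6. daughtercard@(0, 2) [-x clear] — {bezel, daughtercard, duct, fan, module, pcb}
7. heatsink@(-1, 2) [-x clear] — {bezel, daughtercard, duct, fan, heatsink, module, pcb}
8. connector@(-1, 3) [+x clear] — {bezel, connector, daughtercard, duct, fan, heatsink, module, pcb}
9. standoff@(2, 0) [+x clear] — {bezel, connector, daughtercard, duct, fan, heatsink, module, pcb, standoff}
10. backplane@(2, -1) [-x clear] — {backplane, bezel, connector, daughtercard, duct, fan, heatsink, module, pcb, standoff}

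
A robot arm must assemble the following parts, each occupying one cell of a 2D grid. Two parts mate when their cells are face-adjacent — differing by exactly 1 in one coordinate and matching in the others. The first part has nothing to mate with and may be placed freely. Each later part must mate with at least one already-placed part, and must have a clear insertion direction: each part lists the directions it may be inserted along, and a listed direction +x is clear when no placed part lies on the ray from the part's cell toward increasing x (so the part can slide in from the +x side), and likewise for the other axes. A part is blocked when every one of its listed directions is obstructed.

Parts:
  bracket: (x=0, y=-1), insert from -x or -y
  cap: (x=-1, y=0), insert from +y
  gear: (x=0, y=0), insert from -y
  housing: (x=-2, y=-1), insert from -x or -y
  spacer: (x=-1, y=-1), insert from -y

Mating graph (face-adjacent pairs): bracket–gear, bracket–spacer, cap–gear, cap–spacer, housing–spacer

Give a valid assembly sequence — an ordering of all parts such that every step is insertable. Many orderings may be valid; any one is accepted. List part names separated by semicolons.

1. cap@(-1, 0) [+y clear] — {cap}
2. spacer@(-1, -1) [-y clear] — {cap, spacer}
3. gear@(0, 0) [-y clear] — {cap, gear, spacer}
4. bracket@(0, -1) [-y clear] — {bracket, cap, gear, spacer}
5. housing@(-2, -1) [-x clear] — {bracket, cap, gear, housing, spacer}

cap; spacer; gear; bracket; housing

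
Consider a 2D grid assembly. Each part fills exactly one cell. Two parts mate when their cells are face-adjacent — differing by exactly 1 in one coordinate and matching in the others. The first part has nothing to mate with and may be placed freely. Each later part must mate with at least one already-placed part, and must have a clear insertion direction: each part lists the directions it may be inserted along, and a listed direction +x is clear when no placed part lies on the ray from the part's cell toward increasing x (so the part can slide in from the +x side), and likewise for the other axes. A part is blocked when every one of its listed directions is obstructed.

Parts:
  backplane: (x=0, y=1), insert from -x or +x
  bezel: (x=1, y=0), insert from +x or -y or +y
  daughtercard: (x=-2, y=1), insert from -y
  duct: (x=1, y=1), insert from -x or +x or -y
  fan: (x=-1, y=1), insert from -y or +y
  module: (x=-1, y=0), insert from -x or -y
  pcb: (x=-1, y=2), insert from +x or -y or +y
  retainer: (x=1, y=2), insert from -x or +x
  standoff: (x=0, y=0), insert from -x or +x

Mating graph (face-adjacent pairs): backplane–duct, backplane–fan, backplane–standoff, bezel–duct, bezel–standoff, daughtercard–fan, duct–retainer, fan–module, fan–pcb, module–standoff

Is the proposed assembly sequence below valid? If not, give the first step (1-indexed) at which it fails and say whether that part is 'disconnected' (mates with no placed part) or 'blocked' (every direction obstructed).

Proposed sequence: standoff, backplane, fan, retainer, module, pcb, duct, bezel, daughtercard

Invalid at step 4 (disconnected)

1. standoff@(0, 0) [-x clear] — {standoff}
2. backplane@(0, 1) [-x clear] — {backplane, standoff}
3. fan@(-1, 1) [-y clear] — {backplane, fan, standoff}
4. retainer@(1, 2) — no placed neighbour ⇒ disconnected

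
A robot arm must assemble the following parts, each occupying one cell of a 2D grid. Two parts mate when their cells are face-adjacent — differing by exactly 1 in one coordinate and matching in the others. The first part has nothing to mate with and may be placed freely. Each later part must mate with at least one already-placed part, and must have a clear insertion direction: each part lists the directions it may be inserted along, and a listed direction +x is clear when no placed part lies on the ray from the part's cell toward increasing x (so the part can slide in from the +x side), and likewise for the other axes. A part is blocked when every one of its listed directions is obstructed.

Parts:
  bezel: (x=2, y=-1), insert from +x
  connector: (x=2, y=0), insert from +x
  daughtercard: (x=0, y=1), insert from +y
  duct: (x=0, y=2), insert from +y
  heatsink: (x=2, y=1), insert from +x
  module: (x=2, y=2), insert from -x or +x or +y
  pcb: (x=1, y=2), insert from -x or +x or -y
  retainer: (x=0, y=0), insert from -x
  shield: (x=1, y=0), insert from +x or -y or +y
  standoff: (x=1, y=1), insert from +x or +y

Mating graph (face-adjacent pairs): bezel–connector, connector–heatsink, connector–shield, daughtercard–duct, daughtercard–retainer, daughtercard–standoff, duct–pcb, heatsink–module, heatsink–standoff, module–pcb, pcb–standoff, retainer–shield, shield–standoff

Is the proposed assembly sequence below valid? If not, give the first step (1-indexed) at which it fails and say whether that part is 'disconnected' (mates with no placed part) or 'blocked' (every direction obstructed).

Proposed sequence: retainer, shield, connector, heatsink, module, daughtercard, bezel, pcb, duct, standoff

1. retainer@(0, 0) [-x clear] — {retainer}
2. shield@(1, 0) [+x clear] — {retainer, shield}
3. connector@(2, 0) [+x clear] — {connector, retainer, shield}
4. heatsink@(2, 1) [+x clear] — {connector, heatsink, retainer, shield}
5. module@(2, 2) [-x clear] — {connector, heatsink, module, retainer, shield}
6. daughtercard@(0, 1) [+y clear] — {connector, daughtercard, heatsink, module, retainer, shield}
7. bezel@(2, -1) [+x clear] — {bezel, connector, daughtercard, heatsink, module, retainer, shield}
8. pcb@(1, 2) [-x clear] — {bezel, connector, daughtercard, heatsink, module, pcb, retainer, shield}
9. duct@(0, 2) [+y clear] — {bezel, connector, daughtercard, duct, heatsink, module, pcb, retainer, shield}
10. standoff@(1, 1) — +x/+y all obstructed ⇒ blocked

Invalid at step 10 (blocked)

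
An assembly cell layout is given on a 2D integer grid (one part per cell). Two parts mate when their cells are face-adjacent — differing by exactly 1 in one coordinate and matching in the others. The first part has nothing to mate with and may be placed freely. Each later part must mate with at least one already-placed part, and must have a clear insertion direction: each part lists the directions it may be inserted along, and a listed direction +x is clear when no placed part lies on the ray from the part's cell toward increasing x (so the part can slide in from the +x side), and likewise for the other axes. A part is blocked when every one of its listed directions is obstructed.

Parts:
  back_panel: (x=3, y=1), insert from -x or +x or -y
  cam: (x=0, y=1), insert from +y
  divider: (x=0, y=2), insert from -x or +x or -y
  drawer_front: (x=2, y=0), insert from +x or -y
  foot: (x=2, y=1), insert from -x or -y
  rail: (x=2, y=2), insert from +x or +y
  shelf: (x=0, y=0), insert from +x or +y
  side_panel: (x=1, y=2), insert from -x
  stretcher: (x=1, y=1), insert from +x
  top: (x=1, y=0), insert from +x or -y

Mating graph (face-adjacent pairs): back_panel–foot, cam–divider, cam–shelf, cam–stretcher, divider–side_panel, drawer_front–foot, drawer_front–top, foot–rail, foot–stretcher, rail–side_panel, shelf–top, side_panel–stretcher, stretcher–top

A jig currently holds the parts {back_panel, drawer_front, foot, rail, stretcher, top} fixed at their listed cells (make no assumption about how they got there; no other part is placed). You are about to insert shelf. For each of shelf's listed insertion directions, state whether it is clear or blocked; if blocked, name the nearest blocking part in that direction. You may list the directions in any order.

+x: nearest on ray is top@(1, 0) ⇒ blocked
+y: ray from shelf(0, 0) has no placed part ⇒ clear

+x: blocked by top; +y: clear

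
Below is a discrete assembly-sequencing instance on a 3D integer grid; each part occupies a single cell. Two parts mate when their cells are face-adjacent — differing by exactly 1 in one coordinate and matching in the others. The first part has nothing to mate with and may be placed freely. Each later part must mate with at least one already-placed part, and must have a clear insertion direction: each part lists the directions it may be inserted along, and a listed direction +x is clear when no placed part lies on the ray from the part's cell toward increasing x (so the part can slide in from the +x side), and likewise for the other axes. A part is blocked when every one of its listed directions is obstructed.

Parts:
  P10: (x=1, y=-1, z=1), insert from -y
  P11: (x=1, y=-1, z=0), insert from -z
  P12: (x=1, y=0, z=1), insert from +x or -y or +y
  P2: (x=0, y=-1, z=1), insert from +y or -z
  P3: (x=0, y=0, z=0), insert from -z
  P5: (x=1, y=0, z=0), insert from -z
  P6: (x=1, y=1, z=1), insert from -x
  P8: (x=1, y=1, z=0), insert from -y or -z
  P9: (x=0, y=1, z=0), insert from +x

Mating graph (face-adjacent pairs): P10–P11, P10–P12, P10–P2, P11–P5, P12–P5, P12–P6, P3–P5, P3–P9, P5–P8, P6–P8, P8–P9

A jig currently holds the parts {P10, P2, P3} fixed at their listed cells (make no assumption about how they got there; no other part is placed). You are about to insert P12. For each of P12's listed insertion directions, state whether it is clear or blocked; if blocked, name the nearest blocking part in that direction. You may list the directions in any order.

+x: ray from P12(1, 0, 1) has no placed part ⇒ clear
-y: nearest on ray is P10@(1, -1, 1) ⇒ blocked
+y: ray from P12(1, 0, 1) has no placed part ⇒ clear

+x: clear; +y: clear; -y: blocked by P10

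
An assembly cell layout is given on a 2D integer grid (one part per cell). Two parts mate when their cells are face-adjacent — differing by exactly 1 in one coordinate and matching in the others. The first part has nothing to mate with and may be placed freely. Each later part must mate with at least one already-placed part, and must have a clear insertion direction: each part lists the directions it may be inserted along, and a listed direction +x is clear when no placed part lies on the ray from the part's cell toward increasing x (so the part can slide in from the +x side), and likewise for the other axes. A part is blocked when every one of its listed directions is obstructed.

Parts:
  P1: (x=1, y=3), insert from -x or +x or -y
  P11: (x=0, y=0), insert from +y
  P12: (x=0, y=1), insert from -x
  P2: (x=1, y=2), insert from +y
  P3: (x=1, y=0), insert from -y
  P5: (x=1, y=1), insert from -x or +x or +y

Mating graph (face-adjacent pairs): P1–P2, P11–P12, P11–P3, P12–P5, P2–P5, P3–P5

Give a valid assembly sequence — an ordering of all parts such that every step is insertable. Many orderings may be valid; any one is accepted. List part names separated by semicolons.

1. P11@(0, 0) [+y clear] — {P11}
2. P3@(1, 0) [-y clear] — {P11, P3}
3. P12@(0, 1) [-x clear] — {P11, P12, P3}
4. P5@(1, 1) [+x clear] — {P11, P12, P3, P5}
5. P2@(1, 2) [+y clear] — {P11, P12, P2, P3, P5}
6. P1@(1, 3) [-x clear] — {P1, P11, P12, P2, P3, P5}

P11; P3; P12; P5; P2; P1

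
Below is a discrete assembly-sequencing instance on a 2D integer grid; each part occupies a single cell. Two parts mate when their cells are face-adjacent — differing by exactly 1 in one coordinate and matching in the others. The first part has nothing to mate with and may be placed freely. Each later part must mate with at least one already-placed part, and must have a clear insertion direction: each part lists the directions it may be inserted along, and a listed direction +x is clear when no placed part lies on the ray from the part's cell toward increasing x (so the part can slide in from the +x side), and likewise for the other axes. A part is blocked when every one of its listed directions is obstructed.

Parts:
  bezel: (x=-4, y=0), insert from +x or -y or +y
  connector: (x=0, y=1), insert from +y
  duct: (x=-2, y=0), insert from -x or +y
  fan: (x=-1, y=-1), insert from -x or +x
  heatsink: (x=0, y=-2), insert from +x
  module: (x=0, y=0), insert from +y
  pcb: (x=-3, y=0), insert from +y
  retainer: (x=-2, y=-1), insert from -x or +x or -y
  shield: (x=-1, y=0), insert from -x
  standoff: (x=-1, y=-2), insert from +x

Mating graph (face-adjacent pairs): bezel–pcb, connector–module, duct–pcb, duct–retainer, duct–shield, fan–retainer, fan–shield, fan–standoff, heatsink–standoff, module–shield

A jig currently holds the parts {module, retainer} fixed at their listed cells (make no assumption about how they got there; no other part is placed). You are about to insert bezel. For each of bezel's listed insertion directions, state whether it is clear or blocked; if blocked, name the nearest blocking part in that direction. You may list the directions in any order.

+x: nearest on ray is module@(0, 0) ⇒ blocked
-y: ray from bezel(-4, 0) has no placed part ⇒ clear
+y: ray from bezel(-4, 0) has no placed part ⇒ clear

+x: blocked by module; +y: clear; -y: clear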